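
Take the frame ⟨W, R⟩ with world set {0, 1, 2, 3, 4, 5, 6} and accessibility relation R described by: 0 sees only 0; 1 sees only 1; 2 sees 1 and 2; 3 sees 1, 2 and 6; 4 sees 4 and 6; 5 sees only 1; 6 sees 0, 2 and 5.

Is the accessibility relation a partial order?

No

Reflexive: no — 3 is not related to itself.
Transitive: no — 3 R 6 and 6 R 0, but not 3 R 0.
Antisymmetric: yes — no distinct pair is related both ways.
So R is not a partial order.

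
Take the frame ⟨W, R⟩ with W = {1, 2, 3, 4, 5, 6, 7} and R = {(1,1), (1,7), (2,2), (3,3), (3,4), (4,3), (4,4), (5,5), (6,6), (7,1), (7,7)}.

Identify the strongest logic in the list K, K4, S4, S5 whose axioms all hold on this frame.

Transitive (axiom 4): yes — every two-step R-path is closed by a direct edge.
Reflexive (axiom T): yes — every world is R-related to itself.
Euclidean (axiom 5): yes — any two successors of a common world are R-related.
So F validates K, K4, S4, S5. The strongest is S5.

S5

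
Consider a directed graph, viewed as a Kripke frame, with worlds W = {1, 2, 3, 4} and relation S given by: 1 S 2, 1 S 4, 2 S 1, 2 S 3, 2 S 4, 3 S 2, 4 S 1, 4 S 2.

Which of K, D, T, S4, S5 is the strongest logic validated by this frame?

D

Serial (axiom D): yes — every world has a successor (e.g. 1 S 2).
Reflexive (axiom T): no — 1 is not related to itself.
Transitive (axiom 4): no — 1 S 2 and 2 S 3, but not 1 S 3.
Euclidean (axiom 5): no — 2 S 1 and 2 S 3, but not 1 S 3.
So F validates K, D; T would additionally require S to be reflexive. The strongest is D.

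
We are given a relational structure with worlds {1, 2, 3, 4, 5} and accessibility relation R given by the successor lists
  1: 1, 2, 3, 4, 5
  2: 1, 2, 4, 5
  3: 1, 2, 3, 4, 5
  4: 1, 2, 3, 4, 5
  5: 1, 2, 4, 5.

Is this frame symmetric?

Symmetric: no — 3 R 2 but not 2 R 3.

No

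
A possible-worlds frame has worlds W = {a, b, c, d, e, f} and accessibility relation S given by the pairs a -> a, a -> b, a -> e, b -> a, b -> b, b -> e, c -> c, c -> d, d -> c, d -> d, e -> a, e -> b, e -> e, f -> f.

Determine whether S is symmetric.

Yes

Symmetric: yes — every pair in S has its reverse in S.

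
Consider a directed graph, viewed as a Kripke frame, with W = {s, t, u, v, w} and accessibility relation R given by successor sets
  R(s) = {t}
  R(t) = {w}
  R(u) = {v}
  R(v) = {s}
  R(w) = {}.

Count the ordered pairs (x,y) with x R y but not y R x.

4

Enumerating: (s,t), (t,w), (u,v), (v,s).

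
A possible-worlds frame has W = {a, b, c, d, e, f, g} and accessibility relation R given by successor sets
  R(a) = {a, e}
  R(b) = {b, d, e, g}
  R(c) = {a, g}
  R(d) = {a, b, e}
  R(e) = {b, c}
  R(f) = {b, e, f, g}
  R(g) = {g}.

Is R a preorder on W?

No

Reflexive: no — c is not related to itself.
Transitive: no — a R e and e R b, but not a R b.
So R is not a preorder.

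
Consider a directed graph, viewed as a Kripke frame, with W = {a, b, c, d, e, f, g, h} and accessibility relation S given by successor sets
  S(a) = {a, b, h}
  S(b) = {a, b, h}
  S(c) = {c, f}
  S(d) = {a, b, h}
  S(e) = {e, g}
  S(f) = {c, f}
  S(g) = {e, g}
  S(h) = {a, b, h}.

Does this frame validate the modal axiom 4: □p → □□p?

The schema 4 characterises exactly the transitive frames.
Transitive: yes — every two-step S-path is closed by a direct edge.

Yes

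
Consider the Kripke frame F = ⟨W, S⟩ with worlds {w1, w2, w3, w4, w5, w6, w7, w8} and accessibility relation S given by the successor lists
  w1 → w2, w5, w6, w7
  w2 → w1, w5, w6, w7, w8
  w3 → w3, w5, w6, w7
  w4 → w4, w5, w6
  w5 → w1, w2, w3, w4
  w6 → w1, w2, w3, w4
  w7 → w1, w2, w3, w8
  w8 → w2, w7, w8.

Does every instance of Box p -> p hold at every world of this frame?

No

The schema T characterises exactly the reflexive frames.
Reflexive: no — w1 is not related to itself.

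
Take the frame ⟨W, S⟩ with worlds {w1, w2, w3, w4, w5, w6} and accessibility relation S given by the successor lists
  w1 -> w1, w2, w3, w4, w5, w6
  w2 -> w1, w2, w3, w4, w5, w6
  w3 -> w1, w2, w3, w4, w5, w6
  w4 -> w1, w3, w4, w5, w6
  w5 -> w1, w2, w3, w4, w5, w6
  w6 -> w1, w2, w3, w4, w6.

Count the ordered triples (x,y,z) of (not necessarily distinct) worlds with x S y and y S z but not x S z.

8

Enumerating: (w4,w1,w2), (w4,w3,w2), (w4,w5,w2), (w4,w6,w2), (w6,w1,w5), (w6,w2,w5), (w6,w3,w5), (w6,w4,w5).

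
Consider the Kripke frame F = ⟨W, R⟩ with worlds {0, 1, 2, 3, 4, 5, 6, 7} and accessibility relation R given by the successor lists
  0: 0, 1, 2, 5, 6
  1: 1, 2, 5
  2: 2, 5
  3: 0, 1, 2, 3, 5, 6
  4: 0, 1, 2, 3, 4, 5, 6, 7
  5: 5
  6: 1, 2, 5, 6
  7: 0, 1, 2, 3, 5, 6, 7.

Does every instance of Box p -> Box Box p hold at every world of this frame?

By correspondence theory, 4 is valid on a frame iff R is transitive.
Transitive: yes — every two-step R-path is closed by a direct edge.

Yes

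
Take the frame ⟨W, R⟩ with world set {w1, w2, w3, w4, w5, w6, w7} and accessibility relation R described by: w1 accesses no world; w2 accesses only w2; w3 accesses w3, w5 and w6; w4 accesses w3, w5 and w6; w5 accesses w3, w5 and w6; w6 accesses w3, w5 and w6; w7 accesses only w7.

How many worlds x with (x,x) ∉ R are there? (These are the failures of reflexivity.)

2

Enumerating: w1, w4.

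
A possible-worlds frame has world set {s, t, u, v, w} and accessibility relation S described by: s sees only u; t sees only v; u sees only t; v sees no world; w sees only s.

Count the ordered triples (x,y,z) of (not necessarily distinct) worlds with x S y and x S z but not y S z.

4

Enumerating: (s,u,u), (t,v,v), (u,t,t), (w,s,s).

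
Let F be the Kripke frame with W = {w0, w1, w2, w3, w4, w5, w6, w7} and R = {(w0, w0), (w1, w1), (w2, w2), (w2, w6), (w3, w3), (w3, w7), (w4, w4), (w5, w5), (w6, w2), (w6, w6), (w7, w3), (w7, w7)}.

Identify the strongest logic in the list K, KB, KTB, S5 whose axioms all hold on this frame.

Symmetric (axiom B): yes — every pair in R has its reverse in R.
Reflexive (axiom T): yes — every world is R-related to itself.
Euclidean (axiom 5): yes — any two successors of a common world are R-related.
So F validates K, KB, KTB, S5. The strongest is S5.

S5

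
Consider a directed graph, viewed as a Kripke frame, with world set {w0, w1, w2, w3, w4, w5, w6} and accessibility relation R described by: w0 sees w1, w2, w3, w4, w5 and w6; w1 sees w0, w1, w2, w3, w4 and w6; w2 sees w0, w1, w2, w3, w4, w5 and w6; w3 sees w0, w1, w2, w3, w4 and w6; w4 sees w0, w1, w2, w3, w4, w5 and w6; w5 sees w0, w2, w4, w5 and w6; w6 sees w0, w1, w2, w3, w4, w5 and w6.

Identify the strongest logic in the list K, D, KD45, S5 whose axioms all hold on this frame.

Serial (axiom D): yes — every world has a successor (e.g. w0 R w1).
Euclidean (axiom 5): no — w0 R w1 and w0 R w5, but not w1 R w5.
Transitive (axiom 4): no — w1 R w0 and w0 R w5, but not w1 R w5.
Reflexive (axiom T): no — w0 is not related to itself.
So F validates K, D; KD45 would additionally require R to be Euclidean and transitive. The strongest is D.

D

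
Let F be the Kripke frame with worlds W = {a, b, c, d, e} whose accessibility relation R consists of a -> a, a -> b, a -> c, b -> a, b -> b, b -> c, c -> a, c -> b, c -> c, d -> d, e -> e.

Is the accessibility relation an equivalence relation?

Reflexive: yes — every world is R-related to itself.
Symmetric: yes — every pair in R has its reverse in R.
Transitive: yes — every two-step R-path is closed by a direct edge.
So R is an equivalence relation.

Yes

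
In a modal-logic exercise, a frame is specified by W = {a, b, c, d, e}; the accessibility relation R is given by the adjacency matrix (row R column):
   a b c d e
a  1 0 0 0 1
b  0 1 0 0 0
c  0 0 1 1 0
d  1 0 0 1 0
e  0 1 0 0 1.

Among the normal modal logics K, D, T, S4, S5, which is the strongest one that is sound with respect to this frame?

Serial (axiom D): yes — every world has a successor (e.g. a R a).
Reflexive (axiom T): yes — every world is R-related to itself.
Transitive (axiom 4): no — a R e and e R b, but not a R b.
Euclidean (axiom 5): no — a R e and a R a, but not e R a.
So F validates K, D, T; S4 would additionally require R to be transitive. The strongest is T.

T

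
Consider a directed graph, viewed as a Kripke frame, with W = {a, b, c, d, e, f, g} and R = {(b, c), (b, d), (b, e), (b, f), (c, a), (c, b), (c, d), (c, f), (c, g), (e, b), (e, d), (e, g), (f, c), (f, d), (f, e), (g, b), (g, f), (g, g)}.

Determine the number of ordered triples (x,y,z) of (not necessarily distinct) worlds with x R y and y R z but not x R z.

25

Enumerating: (b,c,a), (b,c,b), (b,c,g), (b,e,b), (b,e,g), (c,b,c), (c,b,e), (c,f,c), (c,f,e), (e,b,c), (e,b,e), (e,b,f), … and 13 more.
Total: 25.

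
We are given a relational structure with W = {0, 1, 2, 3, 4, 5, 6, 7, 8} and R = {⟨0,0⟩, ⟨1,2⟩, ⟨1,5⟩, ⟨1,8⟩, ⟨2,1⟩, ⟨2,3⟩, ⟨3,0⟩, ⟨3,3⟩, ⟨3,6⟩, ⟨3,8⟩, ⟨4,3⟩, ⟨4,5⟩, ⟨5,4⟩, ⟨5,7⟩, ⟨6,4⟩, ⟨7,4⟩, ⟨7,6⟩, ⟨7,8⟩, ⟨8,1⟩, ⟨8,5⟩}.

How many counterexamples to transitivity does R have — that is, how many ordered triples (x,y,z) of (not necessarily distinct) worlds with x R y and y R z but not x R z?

Enumerating: (1,2,1), (1,2,3), (1,5,4), (1,5,7), (1,8,1), (2,1,2), (2,1,5), (2,1,8), (2,3,0), (2,3,6), (2,3,8), (3,6,4), … and 21 more.
Total: 33.

33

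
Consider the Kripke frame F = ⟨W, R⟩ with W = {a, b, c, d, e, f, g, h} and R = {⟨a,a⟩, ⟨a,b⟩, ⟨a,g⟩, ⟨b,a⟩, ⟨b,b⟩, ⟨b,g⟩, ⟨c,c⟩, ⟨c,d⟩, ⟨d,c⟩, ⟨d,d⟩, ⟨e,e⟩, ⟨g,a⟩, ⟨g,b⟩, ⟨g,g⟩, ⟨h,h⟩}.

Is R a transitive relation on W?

Yes

Transitive: yes — every two-step R-path is closed by a direct edge.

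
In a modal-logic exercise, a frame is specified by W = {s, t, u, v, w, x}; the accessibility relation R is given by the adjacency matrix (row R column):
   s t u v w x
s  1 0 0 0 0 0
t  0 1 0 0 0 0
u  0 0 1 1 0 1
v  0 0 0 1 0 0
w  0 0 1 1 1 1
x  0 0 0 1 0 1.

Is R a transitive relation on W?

Yes

Transitive: yes — every two-step R-path is closed by a direct edge.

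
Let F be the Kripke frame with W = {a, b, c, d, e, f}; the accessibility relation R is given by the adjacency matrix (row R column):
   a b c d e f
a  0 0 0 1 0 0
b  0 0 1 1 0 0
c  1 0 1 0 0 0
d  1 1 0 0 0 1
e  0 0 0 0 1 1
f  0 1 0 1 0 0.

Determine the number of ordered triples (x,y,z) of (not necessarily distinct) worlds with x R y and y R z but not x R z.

Enumerating: (a,d,a), (a,d,b), (a,d,f), (b,c,a), (b,d,a), (b,d,b), (b,d,f), (c,a,d), (d,a,d), (d,b,c), (d,b,d), (d,f,d), (e,f,b), (e,f,d), (f,b,c), (f,d,a), (f,d,f).

17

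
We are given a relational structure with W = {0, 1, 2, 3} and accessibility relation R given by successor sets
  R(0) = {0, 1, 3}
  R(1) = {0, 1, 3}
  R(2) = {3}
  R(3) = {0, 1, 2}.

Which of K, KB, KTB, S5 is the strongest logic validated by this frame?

KB

Symmetric (axiom B): yes — every pair in R has its reverse in R.
Reflexive (axiom T): no — 2 is not related to itself.
Euclidean (axiom 5): no — 3 R 0 and 3 R 2, but not 0 R 2.
So F validates K, KB; KTB would additionally require R to be reflexive. The strongest is KB.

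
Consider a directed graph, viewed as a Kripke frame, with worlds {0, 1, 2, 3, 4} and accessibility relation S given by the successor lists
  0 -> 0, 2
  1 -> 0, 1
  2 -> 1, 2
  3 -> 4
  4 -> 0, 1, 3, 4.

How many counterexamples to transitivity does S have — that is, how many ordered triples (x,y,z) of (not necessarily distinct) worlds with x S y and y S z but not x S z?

Enumerating: (0,2,1), (1,0,2), (2,1,0), (3,4,0), (3,4,1), (3,4,3), (4,0,2).

7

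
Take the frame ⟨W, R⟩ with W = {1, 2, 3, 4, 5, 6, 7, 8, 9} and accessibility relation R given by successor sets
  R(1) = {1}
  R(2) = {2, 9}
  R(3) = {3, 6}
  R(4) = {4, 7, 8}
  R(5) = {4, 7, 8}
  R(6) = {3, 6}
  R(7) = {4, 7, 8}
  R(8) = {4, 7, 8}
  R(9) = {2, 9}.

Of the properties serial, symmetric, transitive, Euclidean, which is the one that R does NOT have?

symmetric

Serial: yes — every world has a successor (e.g. 1 R 1).
Symmetric: no — 5 R 4 but not 4 R 5.
Transitive: yes — every two-step R-path is closed by a direct edge.
Euclidean: yes — any two successors of a common world are R-related.
Only symmetric fails.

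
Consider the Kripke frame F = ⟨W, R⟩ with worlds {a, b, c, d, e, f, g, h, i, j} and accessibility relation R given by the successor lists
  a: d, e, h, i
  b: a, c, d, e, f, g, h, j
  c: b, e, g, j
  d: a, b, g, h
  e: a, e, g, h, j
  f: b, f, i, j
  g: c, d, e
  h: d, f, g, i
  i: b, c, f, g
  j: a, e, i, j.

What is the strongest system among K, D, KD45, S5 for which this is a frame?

D

Serial (axiom D): yes — every world has a successor (e.g. a R d).
Euclidean (axiom 5): no — a R d and a R e, but not d R e.
Transitive (axiom 4): no — a R d and d R b, but not a R b.
Reflexive (axiom T): no — a is not related to itself.
So F validates K, D; KD45 would additionally require R to be Euclidean and transitive. The strongest is D.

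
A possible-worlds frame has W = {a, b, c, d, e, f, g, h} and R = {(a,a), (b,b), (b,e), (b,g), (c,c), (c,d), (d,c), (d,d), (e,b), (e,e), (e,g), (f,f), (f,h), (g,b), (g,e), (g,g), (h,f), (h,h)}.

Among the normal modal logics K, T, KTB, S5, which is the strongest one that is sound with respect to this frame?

Reflexive (axiom T): yes — every world is R-related to itself.
Symmetric (axiom B): yes — every pair in R has its reverse in R.
Euclidean (axiom 5): yes — any two successors of a common world are R-related.
So F validates K, T, KTB, S5. The strongest is S5.

S5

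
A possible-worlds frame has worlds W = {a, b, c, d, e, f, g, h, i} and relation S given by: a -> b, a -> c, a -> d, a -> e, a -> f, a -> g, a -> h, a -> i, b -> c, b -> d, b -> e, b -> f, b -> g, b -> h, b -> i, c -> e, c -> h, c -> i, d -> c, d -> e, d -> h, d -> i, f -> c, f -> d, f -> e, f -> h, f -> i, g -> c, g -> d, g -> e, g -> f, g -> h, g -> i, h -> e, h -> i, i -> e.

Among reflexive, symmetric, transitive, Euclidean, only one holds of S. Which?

Reflexive: no — a is not related to itself.
Symmetric: no — a S b but not b S a.
Transitive: yes — every two-step S-path is closed by a direct edge.
Euclidean: no — a S c and a S b, but not c S b.
Only transitive holds.

transitive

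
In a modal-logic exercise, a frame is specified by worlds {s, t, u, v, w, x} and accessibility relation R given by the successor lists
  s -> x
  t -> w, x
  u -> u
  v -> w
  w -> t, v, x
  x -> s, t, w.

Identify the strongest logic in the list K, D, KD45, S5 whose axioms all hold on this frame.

D

Serial (axiom D): yes — every world has a successor (e.g. s R x).
Euclidean (axiom 5): no — w R t and w R v, but not t R v.
Transitive (axiom 4): no — s R x and x R t, but not s R t.
Reflexive (axiom T): no — s is not related to itself.
So F validates K, D; KD45 would additionally require R to be Euclidean and transitive. The strongest is D.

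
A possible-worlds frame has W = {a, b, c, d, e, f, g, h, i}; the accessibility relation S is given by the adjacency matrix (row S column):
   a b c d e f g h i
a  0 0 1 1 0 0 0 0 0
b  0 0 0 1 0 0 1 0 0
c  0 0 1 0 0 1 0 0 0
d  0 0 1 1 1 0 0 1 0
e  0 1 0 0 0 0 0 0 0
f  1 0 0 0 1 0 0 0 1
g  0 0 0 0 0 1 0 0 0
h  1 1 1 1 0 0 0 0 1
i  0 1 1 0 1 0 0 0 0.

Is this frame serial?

Yes

Serial: yes — every world has a successor (e.g. a S c).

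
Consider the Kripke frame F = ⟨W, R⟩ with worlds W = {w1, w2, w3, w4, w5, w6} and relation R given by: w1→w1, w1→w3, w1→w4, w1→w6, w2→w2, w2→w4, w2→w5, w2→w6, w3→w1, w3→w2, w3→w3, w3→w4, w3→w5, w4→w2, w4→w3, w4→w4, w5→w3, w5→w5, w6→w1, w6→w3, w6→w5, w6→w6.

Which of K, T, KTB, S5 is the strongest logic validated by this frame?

T

Reflexive (axiom T): yes — every world is R-related to itself.
Symmetric (axiom B): no — w1 R w4 but not w4 R w1.
Euclidean (axiom 5): no — w1 R w3 and w1 R w6, but not w3 R w6.
So F validates K, T; KTB would additionally require R to be symmetric. The strongest is T.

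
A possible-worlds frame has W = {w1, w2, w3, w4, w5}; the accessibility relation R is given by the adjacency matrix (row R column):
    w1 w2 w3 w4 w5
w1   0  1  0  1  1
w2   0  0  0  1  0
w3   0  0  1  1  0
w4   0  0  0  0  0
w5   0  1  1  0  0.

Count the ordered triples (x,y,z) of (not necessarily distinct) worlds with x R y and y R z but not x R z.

3

Enumerating: (w1,w5,w3), (w5,w2,w4), (w5,w3,w4).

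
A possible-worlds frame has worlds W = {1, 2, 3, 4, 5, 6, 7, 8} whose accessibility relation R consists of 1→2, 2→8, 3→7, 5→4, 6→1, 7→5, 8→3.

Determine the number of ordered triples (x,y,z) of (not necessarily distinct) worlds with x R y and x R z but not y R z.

Enumerating: (1,2,2), (2,8,8), (3,7,7), (5,4,4), (6,1,1), (7,5,5), (8,3,3).

7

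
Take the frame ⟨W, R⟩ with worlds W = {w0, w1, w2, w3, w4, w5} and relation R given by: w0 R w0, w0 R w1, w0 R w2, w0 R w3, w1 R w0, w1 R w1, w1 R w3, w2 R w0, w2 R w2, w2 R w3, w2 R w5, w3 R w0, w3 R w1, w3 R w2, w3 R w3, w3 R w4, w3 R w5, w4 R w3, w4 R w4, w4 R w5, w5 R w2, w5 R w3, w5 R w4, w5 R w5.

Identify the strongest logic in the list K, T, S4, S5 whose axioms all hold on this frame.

Reflexive (axiom T): yes — every world is R-related to itself.
Transitive (axiom 4): no — w0 R w2 and w2 R w5, but not w0 R w5.
Euclidean (axiom 5): no — w0 R w1 and w0 R w2, but not w1 R w2.
So F validates K, T; S4 would additionally require R to be transitive. The strongest is T.

T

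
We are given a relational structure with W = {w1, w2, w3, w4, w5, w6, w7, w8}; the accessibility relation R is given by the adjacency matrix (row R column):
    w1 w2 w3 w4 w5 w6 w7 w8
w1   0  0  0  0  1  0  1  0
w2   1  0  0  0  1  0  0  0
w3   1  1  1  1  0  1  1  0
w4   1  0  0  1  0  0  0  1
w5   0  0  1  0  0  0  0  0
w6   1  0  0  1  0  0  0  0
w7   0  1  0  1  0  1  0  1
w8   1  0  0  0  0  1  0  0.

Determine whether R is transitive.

No

Transitive: no — w1 R w5 and w5 R w3, but not w1 R w3.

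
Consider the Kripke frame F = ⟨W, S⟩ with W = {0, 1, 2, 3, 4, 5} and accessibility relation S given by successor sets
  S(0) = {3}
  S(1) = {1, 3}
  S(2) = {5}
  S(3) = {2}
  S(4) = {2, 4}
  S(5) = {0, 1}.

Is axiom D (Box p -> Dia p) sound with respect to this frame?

By correspondence theory, D is valid on a frame iff S is serial.
Serial: yes — every world has a successor (e.g. 0 S 3).

Yes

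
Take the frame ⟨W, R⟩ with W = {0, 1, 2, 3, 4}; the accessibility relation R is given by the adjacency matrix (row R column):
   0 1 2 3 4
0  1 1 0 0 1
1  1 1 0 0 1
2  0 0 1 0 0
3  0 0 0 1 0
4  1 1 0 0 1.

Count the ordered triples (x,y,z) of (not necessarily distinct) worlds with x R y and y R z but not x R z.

R is transitive; there are no such tuples.

0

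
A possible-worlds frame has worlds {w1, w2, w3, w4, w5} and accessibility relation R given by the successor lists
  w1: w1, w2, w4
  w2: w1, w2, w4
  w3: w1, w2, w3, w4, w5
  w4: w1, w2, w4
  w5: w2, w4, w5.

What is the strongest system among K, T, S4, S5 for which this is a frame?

Reflexive (axiom T): yes — every world is R-related to itself.
Transitive (axiom 4): no — w5 R w2 and w2 R w1, but not w5 R w1.
Euclidean (axiom 5): no — w3 R w1 and w3 R w5, but not w1 R w5.
So F validates K, T; S4 would additionally require R to be transitive. The strongest is T.

T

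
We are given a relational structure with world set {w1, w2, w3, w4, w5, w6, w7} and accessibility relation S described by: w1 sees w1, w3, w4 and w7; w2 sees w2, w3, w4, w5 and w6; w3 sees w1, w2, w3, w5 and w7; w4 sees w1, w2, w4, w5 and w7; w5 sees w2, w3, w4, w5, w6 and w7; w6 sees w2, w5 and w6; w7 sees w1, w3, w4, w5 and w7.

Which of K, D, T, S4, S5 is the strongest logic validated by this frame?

T

Serial (axiom D): yes — every world has a successor (e.g. w1 S w1).
Reflexive (axiom T): yes — every world is S-related to itself.
Transitive (axiom 4): no — w1 S w3 and w3 S w2, but not w1 S w2.
Euclidean (axiom 5): no — w1 S w3 and w1 S w4, but not w3 S w4.
So F validates K, D, T; S4 would additionally require S to be transitive. The strongest is T.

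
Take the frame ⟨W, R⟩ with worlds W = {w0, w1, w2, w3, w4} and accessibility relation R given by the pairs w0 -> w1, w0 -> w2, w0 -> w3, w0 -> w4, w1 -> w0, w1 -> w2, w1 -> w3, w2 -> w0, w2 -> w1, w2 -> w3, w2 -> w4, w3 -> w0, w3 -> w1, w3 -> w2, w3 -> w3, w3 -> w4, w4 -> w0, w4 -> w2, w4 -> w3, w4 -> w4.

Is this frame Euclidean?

No

Euclidean: no — w0 R w1 and w0 R w4, but not w1 R w4.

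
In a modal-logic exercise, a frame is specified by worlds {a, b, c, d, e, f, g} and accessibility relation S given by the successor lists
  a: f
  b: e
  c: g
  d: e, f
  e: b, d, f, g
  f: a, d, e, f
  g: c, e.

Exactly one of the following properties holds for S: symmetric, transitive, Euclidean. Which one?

symmetric

Symmetric: yes — every pair in S has its reverse in S.
Transitive: no — a S f and f S d, but not a S d.
Euclidean: no — e S b and e S d, but not b S d.
Only symmetric holds.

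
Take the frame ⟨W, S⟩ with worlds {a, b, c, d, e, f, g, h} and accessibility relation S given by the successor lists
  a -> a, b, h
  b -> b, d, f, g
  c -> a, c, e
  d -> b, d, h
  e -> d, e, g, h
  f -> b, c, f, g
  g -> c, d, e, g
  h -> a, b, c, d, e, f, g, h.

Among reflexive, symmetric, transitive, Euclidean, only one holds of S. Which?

reflexive

Reflexive: yes — every world is S-related to itself.
Symmetric: no — a S b but not b S a.
Transitive: no — a S b and b S d, but not a S d.
Euclidean: no — a S b and a S h, but not b S h.
Only reflexive holds.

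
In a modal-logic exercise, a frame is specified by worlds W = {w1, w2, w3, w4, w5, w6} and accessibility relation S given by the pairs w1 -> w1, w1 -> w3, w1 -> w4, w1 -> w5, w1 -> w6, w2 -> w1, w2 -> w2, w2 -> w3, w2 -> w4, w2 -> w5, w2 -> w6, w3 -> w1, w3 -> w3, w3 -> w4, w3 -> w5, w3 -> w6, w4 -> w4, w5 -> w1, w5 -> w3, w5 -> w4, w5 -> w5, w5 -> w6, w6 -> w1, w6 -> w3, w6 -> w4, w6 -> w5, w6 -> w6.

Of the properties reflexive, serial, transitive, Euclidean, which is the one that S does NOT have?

Euclidean

Reflexive: yes — every world is S-related to itself.
Serial: yes — every world has a successor (e.g. w1 S w1).
Transitive: yes — every two-step S-path is closed by a direct edge.
Euclidean: no — w1 S w4 and w1 S w3, but not w4 S w3.
Only Euclidean fails.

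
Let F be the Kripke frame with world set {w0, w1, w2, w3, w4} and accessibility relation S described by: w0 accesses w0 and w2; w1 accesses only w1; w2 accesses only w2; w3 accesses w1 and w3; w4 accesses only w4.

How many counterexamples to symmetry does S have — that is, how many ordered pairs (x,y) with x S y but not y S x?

2

Enumerating: (w0,w2), (w3,w1).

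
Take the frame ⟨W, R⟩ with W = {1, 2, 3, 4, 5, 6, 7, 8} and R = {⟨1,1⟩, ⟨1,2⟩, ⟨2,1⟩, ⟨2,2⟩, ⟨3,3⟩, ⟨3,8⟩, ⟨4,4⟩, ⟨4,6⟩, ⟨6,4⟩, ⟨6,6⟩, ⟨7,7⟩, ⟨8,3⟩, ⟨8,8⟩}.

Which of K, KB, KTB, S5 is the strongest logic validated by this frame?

KB

Symmetric (axiom B): yes — every pair in R has its reverse in R.
Reflexive (axiom T): no — 5 is not related to itself.
Euclidean (axiom 5): yes — any two successors of a common world are R-related.
So F validates K, KB; KTB would additionally require R to be reflexive. The strongest is KB.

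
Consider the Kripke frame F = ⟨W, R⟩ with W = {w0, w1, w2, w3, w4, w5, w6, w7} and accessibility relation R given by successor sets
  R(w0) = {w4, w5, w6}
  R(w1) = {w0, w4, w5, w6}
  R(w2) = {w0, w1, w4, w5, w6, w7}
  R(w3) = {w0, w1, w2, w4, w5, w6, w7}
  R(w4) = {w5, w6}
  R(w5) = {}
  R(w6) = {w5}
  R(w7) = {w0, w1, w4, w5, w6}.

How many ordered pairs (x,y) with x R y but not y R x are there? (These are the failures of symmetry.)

28

Enumerating: (w0,w4), (w0,w5), (w0,w6), (w1,w0), (w1,w4), (w1,w5), (w1,w6), (w2,w0), (w2,w1), (w2,w4), (w2,w5), (w2,w6), … and 16 more.
Total: 28.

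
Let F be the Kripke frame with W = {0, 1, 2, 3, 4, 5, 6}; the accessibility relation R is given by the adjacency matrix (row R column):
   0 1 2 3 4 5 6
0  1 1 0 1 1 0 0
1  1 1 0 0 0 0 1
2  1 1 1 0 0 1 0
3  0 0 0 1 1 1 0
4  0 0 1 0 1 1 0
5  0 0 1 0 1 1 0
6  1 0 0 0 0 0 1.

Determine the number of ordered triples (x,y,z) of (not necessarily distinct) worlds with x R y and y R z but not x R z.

19

Enumerating: (0,1,6), (0,3,5), (0,4,2), (0,4,5), (1,0,3), (1,0,4), (2,0,3), (2,0,4), (2,1,6), (2,5,4), (3,4,2), (3,5,2), … and 7 more.
Total: 19.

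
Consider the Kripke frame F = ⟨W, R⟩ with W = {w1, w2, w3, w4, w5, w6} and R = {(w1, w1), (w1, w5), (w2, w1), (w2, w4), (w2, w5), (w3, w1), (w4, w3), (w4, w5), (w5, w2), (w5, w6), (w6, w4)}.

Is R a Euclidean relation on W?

No

Euclidean: no — w2 R w1 and w2 R w4, but not w1 R w4.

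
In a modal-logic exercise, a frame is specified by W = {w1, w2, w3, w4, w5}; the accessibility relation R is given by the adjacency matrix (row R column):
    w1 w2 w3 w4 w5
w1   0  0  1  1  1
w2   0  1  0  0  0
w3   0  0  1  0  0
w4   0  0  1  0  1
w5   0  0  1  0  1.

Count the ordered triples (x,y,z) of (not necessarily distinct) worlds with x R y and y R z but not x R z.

R is transitive; there are no such tuples.

0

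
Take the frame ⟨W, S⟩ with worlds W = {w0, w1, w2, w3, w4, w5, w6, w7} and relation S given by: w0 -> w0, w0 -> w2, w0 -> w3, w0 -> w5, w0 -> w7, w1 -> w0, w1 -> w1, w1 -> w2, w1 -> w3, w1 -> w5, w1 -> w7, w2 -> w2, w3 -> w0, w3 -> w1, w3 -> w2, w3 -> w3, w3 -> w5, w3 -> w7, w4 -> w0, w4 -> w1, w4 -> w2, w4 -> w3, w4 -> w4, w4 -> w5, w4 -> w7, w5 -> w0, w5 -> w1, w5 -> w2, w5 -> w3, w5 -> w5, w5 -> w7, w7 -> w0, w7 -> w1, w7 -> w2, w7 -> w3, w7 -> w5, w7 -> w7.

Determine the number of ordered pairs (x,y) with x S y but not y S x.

Enumerating: (w0,w2), (w1,w0), (w1,w2), (w3,w2), (w4,w0), (w4,w1), (w4,w2), (w4,w3), (w4,w5), (w4,w7), (w5,w2), (w7,w2).

12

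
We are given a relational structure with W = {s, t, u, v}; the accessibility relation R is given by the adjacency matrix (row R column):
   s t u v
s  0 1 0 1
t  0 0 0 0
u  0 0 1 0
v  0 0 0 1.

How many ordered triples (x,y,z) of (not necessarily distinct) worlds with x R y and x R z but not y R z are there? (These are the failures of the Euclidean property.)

Enumerating: (s,t,t), (s,t,v), (s,v,t).

3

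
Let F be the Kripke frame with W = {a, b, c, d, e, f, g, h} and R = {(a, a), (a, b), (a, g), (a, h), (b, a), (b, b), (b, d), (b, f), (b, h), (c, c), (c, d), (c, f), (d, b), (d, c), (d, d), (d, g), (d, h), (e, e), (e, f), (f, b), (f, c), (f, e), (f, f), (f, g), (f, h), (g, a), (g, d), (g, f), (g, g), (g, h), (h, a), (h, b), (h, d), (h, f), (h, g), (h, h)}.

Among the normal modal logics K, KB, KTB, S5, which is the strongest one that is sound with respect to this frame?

KTB

Symmetric (axiom B): yes — every pair in R has its reverse in R.
Reflexive (axiom T): yes — every world is R-related to itself.
Euclidean (axiom 5): no — a R b and a R g, but not b R g.
So F validates K, KB, KTB; S5 would additionally require R to be Euclidean. The strongest is KTB.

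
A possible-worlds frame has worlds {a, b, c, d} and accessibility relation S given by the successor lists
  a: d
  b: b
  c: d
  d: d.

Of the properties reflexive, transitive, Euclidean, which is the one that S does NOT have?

Reflexive: no — a is not related to itself.
Transitive: yes — every two-step S-path is closed by a direct edge.
Euclidean: yes — any two successors of a common world are S-related.
Only reflexive fails.

reflexive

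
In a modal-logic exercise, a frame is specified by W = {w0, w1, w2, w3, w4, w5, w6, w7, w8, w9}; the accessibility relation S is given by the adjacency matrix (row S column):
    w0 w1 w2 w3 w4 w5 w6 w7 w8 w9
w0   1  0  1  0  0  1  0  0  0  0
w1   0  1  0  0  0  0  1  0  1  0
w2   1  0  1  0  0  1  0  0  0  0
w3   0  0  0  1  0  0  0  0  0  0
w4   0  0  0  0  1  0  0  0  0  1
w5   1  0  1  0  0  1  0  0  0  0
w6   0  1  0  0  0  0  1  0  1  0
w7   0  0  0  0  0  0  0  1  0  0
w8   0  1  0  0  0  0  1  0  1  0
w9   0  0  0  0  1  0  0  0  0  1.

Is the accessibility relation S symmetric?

Yes

Symmetric: yes — every pair in S has its reverse in S.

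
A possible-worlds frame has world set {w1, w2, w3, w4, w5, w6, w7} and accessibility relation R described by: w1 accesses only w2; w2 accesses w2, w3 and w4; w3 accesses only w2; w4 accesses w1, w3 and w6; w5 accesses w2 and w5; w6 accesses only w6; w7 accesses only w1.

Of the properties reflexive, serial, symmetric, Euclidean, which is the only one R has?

serial

Reflexive: no — w1 is not related to itself.
Serial: yes — every world has a successor (e.g. w1 R w2).
Symmetric: no — w1 R w2 but not w2 R w1.
Euclidean: no — w2 R w3 and w2 R w4, but not w3 R w4.
Only serial holds.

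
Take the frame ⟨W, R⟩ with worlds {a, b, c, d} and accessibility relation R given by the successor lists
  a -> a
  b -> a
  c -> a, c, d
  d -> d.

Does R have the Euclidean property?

Euclidean: no — c R a and c R d, but not a R d.

No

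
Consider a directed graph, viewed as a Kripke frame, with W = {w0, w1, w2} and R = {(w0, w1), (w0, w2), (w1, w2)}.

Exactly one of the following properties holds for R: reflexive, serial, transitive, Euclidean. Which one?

transitive

Reflexive: no — w0 is not related to itself.
Serial: no — w2 has no R-successor.
Transitive: yes — every two-step R-path is closed by a direct edge.
Euclidean: no — w0 R w2 and w0 R w1, but not w2 R w1.
Only transitive holds.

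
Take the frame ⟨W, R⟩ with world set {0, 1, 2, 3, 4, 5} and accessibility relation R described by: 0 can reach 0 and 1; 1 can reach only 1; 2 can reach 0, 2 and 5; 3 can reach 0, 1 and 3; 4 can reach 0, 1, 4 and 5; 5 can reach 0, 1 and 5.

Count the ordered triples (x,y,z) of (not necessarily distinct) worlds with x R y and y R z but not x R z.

Enumerating: (2,0,1), (2,5,1).

2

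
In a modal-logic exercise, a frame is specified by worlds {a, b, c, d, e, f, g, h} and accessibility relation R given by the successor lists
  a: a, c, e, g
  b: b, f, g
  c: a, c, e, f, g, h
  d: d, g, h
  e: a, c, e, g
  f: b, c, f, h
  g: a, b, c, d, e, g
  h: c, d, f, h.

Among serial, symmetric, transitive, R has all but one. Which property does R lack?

transitive

Serial: yes — every world has a successor (e.g. a R a).
Symmetric: yes — every pair in R has its reverse in R.
Transitive: no — a R c and c R f, but not a R f.
Only transitive fails.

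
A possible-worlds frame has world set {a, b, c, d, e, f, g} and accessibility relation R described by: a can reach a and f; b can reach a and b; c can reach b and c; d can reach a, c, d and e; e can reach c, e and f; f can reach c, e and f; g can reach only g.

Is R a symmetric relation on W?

No

Symmetric: no — a R f but not f R a.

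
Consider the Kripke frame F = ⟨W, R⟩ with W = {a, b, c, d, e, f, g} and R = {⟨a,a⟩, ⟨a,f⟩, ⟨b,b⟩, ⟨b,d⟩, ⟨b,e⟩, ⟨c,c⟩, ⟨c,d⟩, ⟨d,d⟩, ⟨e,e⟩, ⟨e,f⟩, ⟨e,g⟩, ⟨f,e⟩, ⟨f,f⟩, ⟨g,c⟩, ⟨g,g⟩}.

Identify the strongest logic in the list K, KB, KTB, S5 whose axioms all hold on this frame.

Symmetric (axiom B): no — a R f but not f R a.
Reflexive (axiom T): yes — every world is R-related to itself.
Euclidean (axiom 5): no — b R d and b R e, but not d R e.
So F validates K; KB would additionally require R to be symmetric. The strongest is K.

K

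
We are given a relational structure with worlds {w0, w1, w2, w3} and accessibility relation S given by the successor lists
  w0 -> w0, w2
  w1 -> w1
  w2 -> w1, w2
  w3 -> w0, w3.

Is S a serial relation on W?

Serial: yes — every world has a successor (e.g. w0 S w0).

Yes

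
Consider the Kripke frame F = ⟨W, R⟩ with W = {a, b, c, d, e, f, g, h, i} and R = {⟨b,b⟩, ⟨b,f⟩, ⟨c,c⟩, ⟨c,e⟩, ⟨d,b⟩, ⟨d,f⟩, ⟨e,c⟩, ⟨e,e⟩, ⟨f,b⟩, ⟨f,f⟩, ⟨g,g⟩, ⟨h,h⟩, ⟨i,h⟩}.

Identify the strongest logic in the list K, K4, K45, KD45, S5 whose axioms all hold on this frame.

Transitive (axiom 4): yes — every two-step R-path is closed by a direct edge.
Euclidean (axiom 5): yes — any two successors of a common world are R-related.
Serial (axiom D): no — a has no R-successor.
Reflexive (axiom T): no — a is not related to itself.
So F validates K, K4, K45; KD45 would additionally require R to be serial. The strongest is K45.

K45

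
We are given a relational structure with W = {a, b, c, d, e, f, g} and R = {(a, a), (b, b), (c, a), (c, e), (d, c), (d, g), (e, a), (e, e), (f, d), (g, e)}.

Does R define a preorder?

No

Reflexive: no — c is not related to itself.
Transitive: no — d R c and c R a, but not d R a.
So R is not a preorder.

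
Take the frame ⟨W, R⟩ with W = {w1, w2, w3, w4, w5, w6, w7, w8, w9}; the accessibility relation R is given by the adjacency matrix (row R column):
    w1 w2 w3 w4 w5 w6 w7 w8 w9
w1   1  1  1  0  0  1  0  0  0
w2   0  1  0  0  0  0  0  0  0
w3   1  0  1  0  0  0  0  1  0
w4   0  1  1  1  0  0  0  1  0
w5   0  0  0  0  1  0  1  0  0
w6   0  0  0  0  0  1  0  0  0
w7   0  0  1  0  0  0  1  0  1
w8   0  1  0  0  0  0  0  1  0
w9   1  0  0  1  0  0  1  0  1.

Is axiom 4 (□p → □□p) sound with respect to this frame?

No

The schema 4 characterises exactly the transitive frames.
Transitive: no — w1 R w3 and w3 R w8, but not w1 R w8.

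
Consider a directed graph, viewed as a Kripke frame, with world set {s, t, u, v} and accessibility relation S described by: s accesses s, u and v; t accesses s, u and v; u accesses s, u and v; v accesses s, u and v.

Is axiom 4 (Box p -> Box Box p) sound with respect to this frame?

Yes

Axiom 4 corresponds to the accessibility relation being transitive.
Transitive: yes — every two-step S-path is closed by a direct edge.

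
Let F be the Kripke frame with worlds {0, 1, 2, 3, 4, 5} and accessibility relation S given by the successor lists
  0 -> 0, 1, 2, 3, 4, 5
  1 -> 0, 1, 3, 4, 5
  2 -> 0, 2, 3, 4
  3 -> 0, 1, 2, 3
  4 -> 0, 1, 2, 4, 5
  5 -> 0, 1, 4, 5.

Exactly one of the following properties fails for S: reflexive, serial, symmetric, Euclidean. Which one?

Reflexive: yes — every world is S-related to itself.
Serial: yes — every world has a successor (e.g. 0 S 0).
Symmetric: yes — every pair in S has its reverse in S.
Euclidean: no — 0 S 1 and 0 S 2, but not 1 S 2.
Only Euclidean fails.

Euclidean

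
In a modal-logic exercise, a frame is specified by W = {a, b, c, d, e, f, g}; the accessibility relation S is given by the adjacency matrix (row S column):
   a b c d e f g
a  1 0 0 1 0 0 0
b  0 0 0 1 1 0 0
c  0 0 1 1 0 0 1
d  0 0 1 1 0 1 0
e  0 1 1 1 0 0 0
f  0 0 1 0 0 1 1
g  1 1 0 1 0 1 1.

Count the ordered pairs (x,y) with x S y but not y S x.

Enumerating: (a,d), (b,d), (c,g), (d,f), (e,c), (e,d), (f,c), (g,a), (g,b), (g,d).

10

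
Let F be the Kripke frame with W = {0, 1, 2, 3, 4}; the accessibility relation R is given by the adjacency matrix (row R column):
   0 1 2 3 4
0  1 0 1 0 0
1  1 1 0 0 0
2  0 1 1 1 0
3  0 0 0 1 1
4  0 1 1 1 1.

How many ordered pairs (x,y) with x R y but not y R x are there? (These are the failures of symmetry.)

6

Enumerating: (0,2), (1,0), (2,1), (2,3), (4,1), (4,2).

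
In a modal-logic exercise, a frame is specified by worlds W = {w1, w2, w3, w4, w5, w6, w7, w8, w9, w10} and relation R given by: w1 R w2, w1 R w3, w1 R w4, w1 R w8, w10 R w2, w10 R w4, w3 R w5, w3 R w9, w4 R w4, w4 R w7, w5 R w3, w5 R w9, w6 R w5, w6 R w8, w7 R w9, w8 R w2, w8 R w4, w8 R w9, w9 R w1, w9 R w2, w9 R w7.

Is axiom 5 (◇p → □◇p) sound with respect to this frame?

No

Axiom 5 corresponds to the accessibility relation being Euclidean.
Euclidean: no — w1 R w2 and w1 R w3, but not w2 R w3.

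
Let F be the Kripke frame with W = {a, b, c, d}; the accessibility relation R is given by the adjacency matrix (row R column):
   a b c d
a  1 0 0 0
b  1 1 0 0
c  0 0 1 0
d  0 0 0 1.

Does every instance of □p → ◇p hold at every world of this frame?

Yes

Axiom D corresponds to the accessibility relation being serial.
Serial: yes — every world has a successor (e.g. a R a).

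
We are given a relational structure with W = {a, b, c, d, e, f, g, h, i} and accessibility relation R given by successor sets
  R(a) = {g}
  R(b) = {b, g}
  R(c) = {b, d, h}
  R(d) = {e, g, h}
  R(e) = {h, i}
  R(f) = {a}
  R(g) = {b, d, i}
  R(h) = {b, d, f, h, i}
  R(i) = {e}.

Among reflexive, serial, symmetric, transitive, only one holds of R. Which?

serial

Reflexive: no — a is not related to itself.
Serial: yes — every world has a successor (e.g. a R g).
Symmetric: no — a R g but not g R a.
Transitive: no — a R g and g R b, but not a R b.
Only serial holds.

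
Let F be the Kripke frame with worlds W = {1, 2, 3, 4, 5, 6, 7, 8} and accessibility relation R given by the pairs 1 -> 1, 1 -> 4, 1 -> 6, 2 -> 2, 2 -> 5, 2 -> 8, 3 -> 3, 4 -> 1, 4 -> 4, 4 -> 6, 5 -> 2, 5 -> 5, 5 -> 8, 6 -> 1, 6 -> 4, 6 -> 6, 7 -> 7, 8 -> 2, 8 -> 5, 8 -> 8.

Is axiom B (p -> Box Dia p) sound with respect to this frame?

The schema B characterises exactly the symmetric frames.
Symmetric: yes — every pair in R has its reverse in R.

Yes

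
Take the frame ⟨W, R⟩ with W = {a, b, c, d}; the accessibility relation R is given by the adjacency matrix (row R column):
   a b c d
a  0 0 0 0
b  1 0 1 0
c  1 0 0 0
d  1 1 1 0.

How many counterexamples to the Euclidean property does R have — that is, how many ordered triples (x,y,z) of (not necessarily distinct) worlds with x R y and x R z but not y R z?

10

Enumerating: (b,a,a), (b,a,c), (b,c,c), (c,a,a), (d,a,a), (d,a,b), (d,a,c), (d,b,b), (d,c,b), (d,c,c).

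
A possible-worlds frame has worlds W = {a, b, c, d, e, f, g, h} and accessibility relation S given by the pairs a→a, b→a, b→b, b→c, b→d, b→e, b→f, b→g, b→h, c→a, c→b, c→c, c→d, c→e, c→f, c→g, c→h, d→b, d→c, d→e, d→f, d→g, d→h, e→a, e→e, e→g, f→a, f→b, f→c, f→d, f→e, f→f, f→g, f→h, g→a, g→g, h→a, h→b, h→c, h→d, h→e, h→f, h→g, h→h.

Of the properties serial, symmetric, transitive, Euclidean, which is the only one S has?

Serial: yes — every world has a successor (e.g. a S a).
Symmetric: no — b S a but not a S b.
Transitive: no — d S b and b S a, but not d S a.
Euclidean: no — b S a and b S c, but not a S c.
Only serial holds.

serial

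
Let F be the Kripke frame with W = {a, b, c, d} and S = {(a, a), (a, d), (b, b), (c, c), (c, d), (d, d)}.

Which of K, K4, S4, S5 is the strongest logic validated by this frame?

Transitive (axiom 4): yes — every two-step S-path is closed by a direct edge.
Reflexive (axiom T): yes — every world is S-related to itself.
Euclidean (axiom 5): no — a S d and a S a, but not d S a.
So F validates K, K4, S4; S5 would additionally require S to be Euclidean. The strongest is S4.

S4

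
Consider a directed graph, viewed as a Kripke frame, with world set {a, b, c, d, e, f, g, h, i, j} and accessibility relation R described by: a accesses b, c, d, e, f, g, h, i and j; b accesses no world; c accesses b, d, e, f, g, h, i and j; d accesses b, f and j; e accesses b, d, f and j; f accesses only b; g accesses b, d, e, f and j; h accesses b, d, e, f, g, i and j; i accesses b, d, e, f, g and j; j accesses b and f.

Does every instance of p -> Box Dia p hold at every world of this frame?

No

Axiom B corresponds to the accessibility relation being symmetric.
Symmetric: no — a R b but not b R a.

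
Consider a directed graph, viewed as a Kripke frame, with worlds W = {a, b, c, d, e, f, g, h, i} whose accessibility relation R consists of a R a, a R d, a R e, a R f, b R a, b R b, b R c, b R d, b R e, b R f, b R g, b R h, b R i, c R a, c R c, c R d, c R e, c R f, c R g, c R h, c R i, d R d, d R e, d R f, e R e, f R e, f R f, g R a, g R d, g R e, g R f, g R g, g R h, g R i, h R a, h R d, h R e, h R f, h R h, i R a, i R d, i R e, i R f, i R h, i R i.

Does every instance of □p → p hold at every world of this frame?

By correspondence theory, T is valid on a frame iff R is reflexive.
Reflexive: yes — every world is R-related to itself.

Yes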